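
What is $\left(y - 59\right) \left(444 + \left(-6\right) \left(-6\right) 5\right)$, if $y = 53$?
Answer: $-3744$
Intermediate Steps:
$\left(y - 59\right) \left(444 + \left(-6\right) \left(-6\right) 5\right) = \left(53 - 59\right) \left(444 + \left(-6\right) \left(-6\right) 5\right) = \left(53 - 59\right) \left(444 + 36 \cdot 5\right) = - 6 \left(444 + 180\right) = \left(-6\right) 624 = -3744$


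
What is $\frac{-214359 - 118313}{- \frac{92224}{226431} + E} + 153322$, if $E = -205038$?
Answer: $\frac{3559181866487738}{23213525801} \approx 1.5332 \cdot 10^{5}$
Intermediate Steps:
$\frac{-214359 - 118313}{- \frac{92224}{226431} + E} + 153322 = \frac{-214359 - 118313}{- \frac{92224}{226431} - 205038} + 153322 = - \frac{332672}{\left(-92224\right) \frac{1}{226431} - 205038} + 153322 = - \frac{332672}{- \frac{92224}{226431} - 205038} + 153322 = - \frac{332672}{- \frac{46427051602}{226431}} + 153322 = \left(-332672\right) \left(- \frac{226431}{46427051602}\right) + 153322 = \frac{37663626816}{23213525801} + 153322 = \frac{3559181866487738}{23213525801}$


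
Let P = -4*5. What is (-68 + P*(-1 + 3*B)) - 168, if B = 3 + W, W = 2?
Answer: -516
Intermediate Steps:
B = 5 (B = 3 + 2 = 5)
P = -20
(-68 + P*(-1 + 3*B)) - 168 = (-68 - 20*(-1 + 3*5)) - 168 = (-68 - 20*(-1 + 15)) - 168 = (-68 - 20*14) - 168 = (-68 - 280) - 168 = -348 - 168 = -516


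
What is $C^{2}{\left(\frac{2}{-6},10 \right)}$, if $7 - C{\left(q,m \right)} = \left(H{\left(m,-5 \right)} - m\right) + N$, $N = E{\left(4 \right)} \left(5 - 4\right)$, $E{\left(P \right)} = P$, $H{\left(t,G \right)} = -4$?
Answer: $289$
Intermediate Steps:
$N = 4$ ($N = 4 \left(5 - 4\right) = 4 \cdot 1 = 4$)
$C{\left(q,m \right)} = 7 + m$ ($C{\left(q,m \right)} = 7 - \left(\left(-4 - m\right) + 4\right) = 7 - - m = 7 + m$)
$C^{2}{\left(\frac{2}{-6},10 \right)} = \left(7 + 10\right)^{2} = 17^{2} = 289$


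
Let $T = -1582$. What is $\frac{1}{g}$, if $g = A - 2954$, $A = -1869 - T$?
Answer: $- \frac{1}{3241} \approx -0.00030855$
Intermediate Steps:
$A = -287$ ($A = -1869 - -1582 = -1869 + 1582 = -287$)
$g = -3241$ ($g = -287 - 2954 = -3241$)
$\frac{1}{g} = \frac{1}{-3241} = - \frac{1}{3241}$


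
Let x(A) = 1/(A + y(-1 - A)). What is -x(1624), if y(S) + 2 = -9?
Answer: -1/1613 ≈ -0.00061996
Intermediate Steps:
y(S) = -11 (y(S) = -2 - 9 = -11)
x(A) = 1/(-11 + A) (x(A) = 1/(A - 11) = 1/(-11 + A))
-x(1624) = -1/(-11 + 1624) = -1/1613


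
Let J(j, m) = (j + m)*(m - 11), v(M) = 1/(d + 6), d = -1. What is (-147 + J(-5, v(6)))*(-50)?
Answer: 4758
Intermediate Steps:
v(M) = 1/5 (v(M) = 1/(-1 + 6) = 1/5)
J(j, m) = (-11 + m)*(j + m) (J(j, m) = (j + m)*(-11 + m) = (-11 + m)*(j + m))
(-147 + J(-5, v(6)))*(-50) = (-147 + ((1/5)**2 - 11*(-5) - 11*1/5 - 5*1/5))*(-50) = (-147 + (1/25 + 55 - 11/5 - 1))*(-50) = (-147 + 1296/25)*(-50) = -2379/25*(-50) = 4758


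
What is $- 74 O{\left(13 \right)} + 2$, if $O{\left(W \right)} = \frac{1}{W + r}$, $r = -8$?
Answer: $- \frac{64}{5} \approx -12.8$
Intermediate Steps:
$O{\left(W \right)} = \frac{1}{-8 + W}$ ($O{\left(W \right)} = \frac{1}{W - 8} = \frac{1}{-8 + W}$)
$- 74 O{\left(13 \right)} + 2 = - \frac{74}{-8 + 13} + 2 = - \frac{74}{5} + 2 = - \frac{64}{5}$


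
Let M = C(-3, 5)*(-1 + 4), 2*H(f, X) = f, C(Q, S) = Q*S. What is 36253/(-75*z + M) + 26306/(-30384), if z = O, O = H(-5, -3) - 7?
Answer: 361317299/6760440 ≈ 53.446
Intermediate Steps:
H(f, X) = f/2
M = -45 (M = (-3*5)*(-1 + 4) = -15*3 = -45)
O = -19/2 (O = (1/2)*(-5) - 7 = -5/2 - 7 = -19/2 ≈ -9.5000)
z = -19/2 ≈ -9.5000
36253/(-75*z + M) + 26306/(-30384) = 36253/(-75*(-19/2) - 45) + 26306/(-30384) = 36253/(1425/2 - 45) + 26306*(-1/30384) = 36253/(1335/2) - 13153/15192 = 36253*(2/1335) - 13153/15192 = 72506/1335 - 13153/15192 = 361317299/6760440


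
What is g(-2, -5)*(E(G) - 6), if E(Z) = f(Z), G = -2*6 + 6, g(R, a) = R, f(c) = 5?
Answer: 2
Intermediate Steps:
G = -6 (G = -12 + 6 = -6)
E(Z) = 5
g(-2, -5)*(E(G) - 6) = -2*(5 - 6) = -2*(-1) = 2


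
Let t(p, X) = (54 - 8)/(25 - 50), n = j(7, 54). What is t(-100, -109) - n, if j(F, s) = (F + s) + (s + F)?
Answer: -3096/25 ≈ -123.84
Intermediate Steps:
j(F, s) = 2*F + 2*s (j(F, s) = (F + s) + (F + s) = 2*F + 2*s)
n = 122 (n = 2*7 + 2*54 = 14 + 108 = 122)
t(p, X) = -46/25 (t(p, X) = 46/(-25) = 46*(-1/25) = -46/25)
t(-100, -109) - n = -46/25 - 1*122 = -46/25 - 122 = -3096/25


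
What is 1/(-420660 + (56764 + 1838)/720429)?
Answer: -240143/101018534846 ≈ -2.3772e-6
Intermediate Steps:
1/(-420660 + (56764 + 1838)/720429) = 1/(-420660 + 58602*(1/720429)) = 1/(-420660 + 19534/240143) = 1/(-101018534846/240143) = -240143/101018534846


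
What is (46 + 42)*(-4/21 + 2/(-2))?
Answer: -2200/21 ≈ -104.76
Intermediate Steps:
(46 + 42)*(-4/21 + 2/(-2)) = 88*(-4*1/21 + 2*(-½)) = 88*(-4/21 - 1) = 88*(-25/21) = -2200/21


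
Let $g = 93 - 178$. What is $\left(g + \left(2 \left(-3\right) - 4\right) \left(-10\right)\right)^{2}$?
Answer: $225$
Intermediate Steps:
$g = -85$ ($g = 93 - 178 = -85$)
$\left(g + \left(2 \left(-3\right) - 4\right) \left(-10\right)\right)^{2} = \left(-85 + \left(2 \left(-3\right) - 4\right) \left(-10\right)\right)^{2} = \left(-85 + \left(-6 - 4\right) \left(-10\right)\right)^{2} = \left(-85 - -100\right)^{2} = \left(-85 + 100\right)^{2} = 15^{2} = 225$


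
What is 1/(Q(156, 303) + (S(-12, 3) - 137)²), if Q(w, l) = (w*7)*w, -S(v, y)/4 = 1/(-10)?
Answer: 25/4725289 ≈ 5.2907e-6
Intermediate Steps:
S(v, y) = ⅖ (S(v, y) = -4/(-10) = -4*(-⅒) = ⅖)
Q(w, l) = 7*w² (Q(w, l) = (7*w)*w = 7*w²)
1/(Q(156, 303) + (S(-12, 3) - 137)²) = 1/(7*156² + (⅖ - 137)²) = 1/(7*24336 + (-683/5)²) = 1/(170352 + 466489/25) = 1/(4725289/25) = 25/4725289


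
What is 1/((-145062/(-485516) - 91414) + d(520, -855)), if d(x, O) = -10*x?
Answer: -242758/23453748881 ≈ -1.0351e-5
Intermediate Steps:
1/((-145062/(-485516) - 91414) + d(520, -855)) = 1/((-145062/(-485516) - 91414) - 10*520) = 1/((-145062*(-1/485516) - 91414) - 5200) = 1/((72531/242758 - 91414) - 5200) = 1/(-22191407281/242758 - 5200) = 1/(-23453748881/242758) = -242758/23453748881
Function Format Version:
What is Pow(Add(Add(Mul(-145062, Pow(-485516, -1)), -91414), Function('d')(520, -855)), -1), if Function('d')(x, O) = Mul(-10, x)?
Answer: Rational(-242758, 23453748881) ≈ -1.0351e-5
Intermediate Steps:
Pow(Add(Add(Mul(-145062, Pow(-485516, -1)), -91414), Function('d')(520, -855)), -1) = Pow(Add(Add(Mul(-145062, Pow(-485516, -1)), -91414), Mul(-10, 520)), -1) = Pow(Add(Add(Mul(-145062, Rational(-1, 485516)), -91414), -5200), -1) = Pow(Add(Add(Rational(72531, 242758), -91414), -5200), -1) = Pow(Add(Rational(-22191407281, 242758), -5200), -1) = Pow(Rational(-23453748881, 242758), -1) = Rational(-242758, 23453748881)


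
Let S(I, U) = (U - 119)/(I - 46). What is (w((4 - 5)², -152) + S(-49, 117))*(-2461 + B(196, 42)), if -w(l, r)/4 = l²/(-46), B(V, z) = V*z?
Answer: 1361956/2185 ≈ 623.32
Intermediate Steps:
S(I, U) = (-119 + U)/(-46 + I)
w(l, r) = 2*l²/23 (w(l, r) = -4*l²/(-46) = -4*l²*(-1)/46 = -(-2)*l²/23 = 2*l²/23)
(w((4 - 5)², -152) + S(-49, 117))*(-2461 + B(196, 42)) = (2*((4 - 5)²)²/23 + (-119 + 117)/(-46 - 49))*(-2461 + 196*42) = (2*((-1)²)²/23 - 2/(-95))*(-2461 + 8232) = ((2/23)*1² - 1/95*(-2))*5771 = ((2/23)*1 + 2/95)*5771 = (2/23 + 2/95)*5771 = (236/2185)*5771 = 1361956/2185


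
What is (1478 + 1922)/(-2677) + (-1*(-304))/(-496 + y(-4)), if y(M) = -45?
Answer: -2653208/1448257 ≈ -1.8320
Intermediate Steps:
(1478 + 1922)/(-2677) + (-1*(-304))/(-496 + y(-4)) = (1478 + 1922)/(-2677) + (-1*(-304))/(-496 - 45) = 3400*(-1/2677) + 304/(-541) = -3400/2677 + 304*(-1/541) = -3400/2677 - 304/541 = -2653208/1448257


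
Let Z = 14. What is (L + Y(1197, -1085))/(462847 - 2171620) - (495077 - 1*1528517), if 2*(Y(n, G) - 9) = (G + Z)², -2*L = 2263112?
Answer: 3531829854293/3417546 ≈ 1.0334e+6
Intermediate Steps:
L = -1131556 (L = -½*2263112 = -1131556)
Y(n, G) = 9 + (14 + G)²/2 (Y(n, G) = 9 + (G + 14)²/2 = 9 + (14 + G)²/2)
(L + Y(1197, -1085))/(462847 - 2171620) - (495077 - 1*1528517) = (-1131556 + (9 + (14 - 1085)²/2))/(462847 - 2171620) - (495077 - 1*1528517) = (-1131556 + (9 + (½)*(-1071)²))/(-1708773) - (495077 - 1528517) = (-1131556 + (9 + (½)*1147041))*(-1/1708773) - 1*(-1033440) = (-1131556 + (9 + 1147041/2))*(-1/1708773) + 1033440 = (-1131556 + 1147059/2)*(-1/1708773) + 1033440 = -1116053/2*(-1/1708773) + 1033440 = 1116053/3417546 + 1033440 = 3531829854293/3417546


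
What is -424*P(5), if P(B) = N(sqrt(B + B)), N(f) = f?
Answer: -424*sqrt(10) ≈ -1340.8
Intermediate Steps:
P(B) = sqrt(2)*sqrt(B) (P(B) = sqrt(B + B) = sqrt(2*B) = sqrt(2)*sqrt(B))
-424*P(5) = -424*sqrt(2)*sqrt(5) = -424*sqrt(10)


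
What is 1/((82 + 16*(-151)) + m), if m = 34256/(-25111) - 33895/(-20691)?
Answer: -519571701/1212538003685 ≈ -0.00042850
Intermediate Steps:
m = 142346449/519571701 (m = 34256*(-1/25111) - 33895*(-1/20691) = -34256/25111 + 33895/20691 = 142346449/519571701 ≈ 0.27397)
1/((82 + 16*(-151)) + m) = 1/((82 + 16*(-151)) + 142346449/519571701) = 1/((82 - 2416) + 142346449/519571701) = 1/(-2334 + 142346449/519571701) = 1/(-1212538003685/519571701) = -519571701/1212538003685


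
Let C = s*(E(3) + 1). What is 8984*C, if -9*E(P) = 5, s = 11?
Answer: 395296/9 ≈ 43922.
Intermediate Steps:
E(P) = -5/9 (E(P) = -1/9*5 = -5/9)
C = 44/9 (C = 11*(-5/9 + 1) = 11*(4/9) = 44/9 ≈ 4.8889)
8984*C = 8984*(44/9) = 395296/9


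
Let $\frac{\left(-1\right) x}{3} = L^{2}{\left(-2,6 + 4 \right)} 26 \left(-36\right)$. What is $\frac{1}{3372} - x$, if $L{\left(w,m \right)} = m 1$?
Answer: $- \frac{946857599}{3372} \approx -2.808 \cdot 10^{5}$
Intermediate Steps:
$L{\left(w,m \right)} = m$
$x = 280800$ ($x = - 3 \left(6 + 4\right)^{2} \cdot 26 \left(-36\right) = - 3 \cdot 10^{2} \cdot 26 \left(-36\right) = - 3 \cdot 100 \cdot 26 \left(-36\right) = - 3 \cdot 2600 \left(-36\right) = \left(-3\right) \left(-93600\right) = 280800$)
$\frac{1}{3372} - x = \frac{1}{3372} - 280800 = - \frac{946857599}{3372}$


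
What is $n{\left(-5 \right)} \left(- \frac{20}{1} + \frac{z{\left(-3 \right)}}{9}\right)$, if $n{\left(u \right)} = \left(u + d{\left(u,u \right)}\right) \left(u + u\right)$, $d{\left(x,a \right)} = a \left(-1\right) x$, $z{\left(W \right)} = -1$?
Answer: $- \frac{18100}{3} \approx -6033.3$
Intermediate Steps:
$d{\left(x,a \right)} = - a x$
$n{\left(u \right)} = 2 u \left(u - u^{2}\right)$ ($n{\left(u \right)} = \left(u - u u\right) \left(u + u\right) = \left(u - u^{2}\right) 2 u = 2 u \left(u - u^{2}\right)$)
$n{\left(-5 \right)} \left(- \frac{20}{1} + \frac{z{\left(-3 \right)}}{9}\right) = 2 \left(-5\right)^{2} \left(1 - -5\right) \left(- \frac{20}{1} - \frac{1}{9}\right) = 2 \cdot 25 \left(1 + 5\right) \left(\left(-20\right) 1 - \frac{1}{9}\right) = 2 \cdot 25 \cdot 6 \left(-20 - \frac{1}{9}\right) = 300 \left(- \frac{181}{9}\right) = - \frac{18100}{3}$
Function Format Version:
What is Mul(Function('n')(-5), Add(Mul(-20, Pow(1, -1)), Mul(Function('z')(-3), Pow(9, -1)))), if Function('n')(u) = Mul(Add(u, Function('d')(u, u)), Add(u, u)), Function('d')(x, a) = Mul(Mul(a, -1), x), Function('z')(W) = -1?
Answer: Rational(-18100, 3) ≈ -6033.3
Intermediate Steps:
Function('d')(x, a) = Mul(-1, a, x) (Function('d')(x, a) = Mul(Mul(-1, a), x) = Mul(-1, a, x))
Function('n')(u) = Mul(2, u, Add(u, Mul(-1, Pow(u, 2)))) (Function('n')(u) = Mul(Add(u, Mul(-1, u, u)), Add(u, u)) = Mul(Add(u, Mul(-1, Pow(u, 2))), Mul(2, u)) = Mul(2, u, Add(u, Mul(-1, Pow(u, 2)))))
Mul(Function('n')(-5), Add(Mul(-20, Pow(1, -1)), Mul(Function('z')(-3), Pow(9, -1)))) = Mul(Mul(2, Pow(-5, 2), Add(1, Mul(-1, -5))), Add(Mul(-20, Pow(1, -1)), Mul(-1, Pow(9, -1)))) = Mul(Mul(2, 25, Add(1, 5)), Add(Mul(-20, 1), Mul(-1, Rational(1, 9)))) = Mul(Mul(2, 25, 6), Add(-20, Rational(-1, 9))) = Mul(300, Rational(-181, 9)) = Rational(-18100, 3)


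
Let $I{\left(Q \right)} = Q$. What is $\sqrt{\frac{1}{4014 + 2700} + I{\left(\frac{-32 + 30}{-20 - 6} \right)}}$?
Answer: $\frac{31 \sqrt{67886}}{29094} \approx 0.27762$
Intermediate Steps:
$\sqrt{\frac{1}{4014 + 2700} + I{\left(\frac{-32 + 30}{-20 - 6} \right)}} = \sqrt{\frac{1}{4014 + 2700} + \frac{-32 + 30}{-20 - 6}} = \sqrt{\frac{1}{6714} - \frac{2}{-26}} = \sqrt{\frac{1}{6714} - - \frac{1}{13}} = \sqrt{\frac{1}{6714} + \frac{1}{13}} = \sqrt{\frac{6727}{87282}} = \frac{31 \sqrt{67886}}{29094}$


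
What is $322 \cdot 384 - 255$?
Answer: $123393$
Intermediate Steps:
$322 \cdot 384 - 255 = 123648 - 255 = 123393$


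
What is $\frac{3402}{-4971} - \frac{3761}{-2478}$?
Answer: $\frac{3421925}{4106046} \approx 0.83339$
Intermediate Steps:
$\frac{3402}{-4971} - \frac{3761}{-2478} = 3402 \left(- \frac{1}{4971}\right) - - \frac{3761}{2478} = - \frac{1134}{1657} + \frac{3761}{2478} = \frac{3421925}{4106046}$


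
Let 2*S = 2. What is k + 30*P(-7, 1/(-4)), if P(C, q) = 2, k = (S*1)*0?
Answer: 60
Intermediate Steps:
S = 1 (S = (1/2)*2 = 1)
k = 0 (k = (1*1)*0 = 1*0 = 0)
k + 30*P(-7, 1/(-4)) = 0 + 30*2 = 0 + 60 = 60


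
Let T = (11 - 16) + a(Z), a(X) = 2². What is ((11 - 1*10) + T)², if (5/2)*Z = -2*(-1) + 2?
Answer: 0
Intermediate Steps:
Z = 8/5 (Z = 2*(-2*(-1) + 2)/5 = 2*(2 + 2)/5 = (⅖)*4 = 8/5 ≈ 1.6000)
a(X) = 4
T = -1 (T = (11 - 16) + 4 = -5 + 4 = -1)
((11 - 1*10) + T)² = ((11 - 1*10) - 1)² = ((11 - 10) - 1)² = (1 - 1)² = 0² = 0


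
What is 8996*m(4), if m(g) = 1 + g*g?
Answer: 152932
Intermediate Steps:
m(g) = 1 + g**2
8996*m(4) = 8996*(1 + 4**2) = 8996*(1 + 16) = 8996*17 = 152932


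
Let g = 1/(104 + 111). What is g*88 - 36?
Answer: -7652/215 ≈ -35.591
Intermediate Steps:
g = 1/215 ≈ 0.0046512
g*88 - 36 = (1/215)*88 - 36 = 88/215 - 36 = -7652/215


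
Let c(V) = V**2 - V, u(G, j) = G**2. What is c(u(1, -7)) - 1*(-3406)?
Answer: 3406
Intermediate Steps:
c(u(1, -7)) - 1*(-3406) = 1**2*(-1 + 1**2) - 1*(-3406) = 1*(-1 + 1) + 3406 = 1*0 + 3406 = 0 + 3406 = 3406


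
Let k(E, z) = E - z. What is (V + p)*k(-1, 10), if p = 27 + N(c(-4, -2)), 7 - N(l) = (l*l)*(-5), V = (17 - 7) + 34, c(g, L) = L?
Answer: -1078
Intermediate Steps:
V = 44 (V = 10 + 34 = 44)
N(l) = 7 + 5*l² (N(l) = 7 - l*l*(-5) = 7 - l²*(-5) = 7 - (-5)*l² = 7 + 5*l²)
p = 54 (p = 27 + (7 + 5*(-2)²) = 27 + (7 + 5*4) = 27 + (7 + 20) = 27 + 27 = 54)
(V + p)*k(-1, 10) = (44 + 54)*(-1 - 1*10) = 98*(-1 - 10) = 98*(-11) = -1078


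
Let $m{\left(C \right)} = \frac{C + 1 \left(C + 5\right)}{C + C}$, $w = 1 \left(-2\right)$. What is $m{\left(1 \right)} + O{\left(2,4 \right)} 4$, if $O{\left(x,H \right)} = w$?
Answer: $- \frac{9}{2} \approx -4.5$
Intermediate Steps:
$w = -2$
$O{\left(x,H \right)} = -2$
$m{\left(C \right)} = \frac{5 + 2 C}{2 C}$ ($m{\left(C \right)} = \frac{C + 1 \left(5 + C\right)}{2 C} = \left(C + \left(5 + C\right)\right) \frac{1}{2 C} = \left(5 + 2 C\right) \frac{1}{2 C} = \frac{5 + 2 C}{2 C}$)
$m{\left(1 \right)} + O{\left(2,4 \right)} 4 = \frac{\frac{5}{2} + 1}{1} - 8 = 1 \cdot \frac{7}{2} - 8 = \frac{7}{2} - 8 = - \frac{9}{2}$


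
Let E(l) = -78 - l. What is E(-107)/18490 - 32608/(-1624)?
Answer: 75371127/3753470 ≈ 20.080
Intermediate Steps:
E(-107)/18490 - 32608/(-1624) = (-78 - 1*(-107))/18490 - 32608/(-1624) = (-78 + 107)*(1/18490) - 32608*(-1/1624) = 29*(1/18490) + 4076/203 = 29/18490 + 4076/203 = 75371127/3753470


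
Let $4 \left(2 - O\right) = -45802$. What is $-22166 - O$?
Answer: $- \frac{67237}{2} \approx -33619.0$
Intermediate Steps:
$O = \frac{22905}{2}$ ($O = 2 - - \frac{22901}{2} = 2 + \frac{22901}{2} = \frac{22905}{2} \approx 11453.0$)
$-22166 - O = -22166 - \frac{22905}{2} = - \frac{67237}{2}$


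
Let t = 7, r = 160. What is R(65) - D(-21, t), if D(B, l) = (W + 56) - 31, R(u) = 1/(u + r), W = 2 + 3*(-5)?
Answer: -2699/225 ≈ -11.996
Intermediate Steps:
W = -13 (W = 2 - 15 = -13)
R(u) = 1/(160 + u) (R(u) = 1/(u + 160) = 1/(160 + u))
D(B, l) = 12 (D(B, l) = (-13 + 56) - 31 = 43 - 31 = 12)
R(65) - D(-21, t) = 1/(160 + 65) - 1*12 = 1/225 - 12 = -2699/225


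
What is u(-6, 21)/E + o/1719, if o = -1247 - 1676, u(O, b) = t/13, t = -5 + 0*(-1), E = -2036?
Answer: -77357369/45498492 ≈ -1.7002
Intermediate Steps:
t = -5 (t = -5 + 0 = -5)
u(O, b) = -5/13
o = -2923
u(-6, 21)/E + o/1719 = -5/13/(-2036) - 2923/1719 = -5/13*(-1/2036) - 2923*1/1719 = 5/26468 - 2923/1719 = -77357369/45498492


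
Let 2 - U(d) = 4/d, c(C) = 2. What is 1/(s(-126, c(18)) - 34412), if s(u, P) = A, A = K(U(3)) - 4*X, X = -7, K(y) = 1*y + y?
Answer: -3/103148 ≈ -2.9084e-5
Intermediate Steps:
U(d) = 2 - 4/d
K(y) = 2*y (K(y) = y + y = 2*y)
A = 88/3 (A = 2*(2 - 4/3) - 4*(-7) = 2*(2 - 4*⅓) + 28 = 2*(2 - 4/3) + 28 = 2*(⅔) + 28 = 4/3 + 28 = 88/3 ≈ 29.333)
s(u, P) = 88/3
1/(s(-126, c(18)) - 34412) = 1/(88/3 - 34412) = 1/(-103148/3) = -3/103148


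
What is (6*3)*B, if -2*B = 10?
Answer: -90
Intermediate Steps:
B = -5 (B = -½*10 = -5)
(6*3)*B = (6*3)*(-5) = 18*(-5) = -90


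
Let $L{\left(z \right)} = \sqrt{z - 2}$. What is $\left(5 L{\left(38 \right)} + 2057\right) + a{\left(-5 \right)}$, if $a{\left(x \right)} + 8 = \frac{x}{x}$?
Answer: $2080$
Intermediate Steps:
$a{\left(x \right)} = -7$ ($a{\left(x \right)} = -8 + \frac{x}{x} = -8 + 1 = -7$)
$L{\left(z \right)} = \sqrt{-2 + z}$
$\left(5 L{\left(38 \right)} + 2057\right) + a{\left(-5 \right)} = \left(5 \sqrt{-2 + 38} + 2057\right) - 7 = \left(5 \sqrt{36} + 2057\right) - 7 = \left(5 \cdot 6 + 2057\right) - 7 = \left(30 + 2057\right) - 7 = 2087 - 7 = 2080$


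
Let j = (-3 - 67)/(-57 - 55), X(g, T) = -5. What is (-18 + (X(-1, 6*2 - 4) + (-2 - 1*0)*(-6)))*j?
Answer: -55/8 ≈ -6.8750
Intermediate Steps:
j = 5/8 (j = -70/(-112) = -70*(-1/112) = 5/8 ≈ 0.62500)
(-18 + (X(-1, 6*2 - 4) + (-2 - 1*0)*(-6)))*j = (-18 + (-5 + (-2 - 1*0)*(-6)))*(5/8) = (-18 + (-5 + (-2 + 0)*(-6)))*(5/8) = (-18 + (-5 - 2*(-6)))*(5/8) = (-18 + (-5 + 12))*(5/8) = (-18 + 7)*(5/8) = -11*5/8 = -55/8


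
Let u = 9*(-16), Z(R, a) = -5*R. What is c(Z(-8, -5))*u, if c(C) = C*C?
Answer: -230400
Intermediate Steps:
u = -144
c(C) = C²
c(Z(-8, -5))*u = (-5*(-8))²*(-144) = 40²*(-144) = 1600*(-144) = -230400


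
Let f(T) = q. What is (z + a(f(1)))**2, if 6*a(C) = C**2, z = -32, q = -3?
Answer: 3721/4 ≈ 930.25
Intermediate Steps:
f(T) = -3
a(C) = C**2/6
(z + a(f(1)))**2 = (-32 + (1/6)*(-3)**2)**2 = (-32 + (1/6)*9)**2 = (-32 + 3/2)**2 = (-61/2)**2 = 3721/4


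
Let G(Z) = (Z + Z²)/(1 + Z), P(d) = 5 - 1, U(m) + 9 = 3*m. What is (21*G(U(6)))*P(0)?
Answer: 756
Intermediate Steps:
U(m) = -9 + 3*m
P(d) = 4
G(Z) = (Z + Z²)/(1 + Z)
(21*G(U(6)))*P(0) = (21*(-9 + 3*6))*4 = (21*(-9 + 18))*4 = (21*9)*4 = 189*4 = 756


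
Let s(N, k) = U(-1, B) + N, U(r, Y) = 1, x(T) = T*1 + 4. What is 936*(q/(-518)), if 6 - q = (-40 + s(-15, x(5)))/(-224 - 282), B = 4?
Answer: -99684/9361 ≈ -10.649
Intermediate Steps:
x(T) = 4 + T (x(T) = T + 4 = 4 + T)
s(N, k) = 1 + N
q = 1491/253 (q = 6 - (-40 + (1 - 15))/(-224 - 282) = 6 - (-40 - 14)/(-506) = 6 - (-54)*(-1)/506 = 6 - 1*27/253 = 6 - 27/253 = 1491/253 ≈ 5.8933)
936*(q/(-518)) = 936*((1491/253)/(-518)) = 936*((1491/253)*(-1/518)) = 936*(-213/18722) = -99684/9361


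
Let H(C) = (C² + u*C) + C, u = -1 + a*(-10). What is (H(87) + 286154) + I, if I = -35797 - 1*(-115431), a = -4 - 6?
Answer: 382057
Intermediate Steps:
a = -10
I = 79634 (I = -35797 + 115431 = 79634)
u = 99 (u = -1 - 10*(-10) = -1 + 100 = 99)
H(C) = C² + 100*C (H(C) = (C² + 99*C) + C = C² + 100*C)
(H(87) + 286154) + I = (87*(100 + 87) + 286154) + 79634 = (87*187 + 286154) + 79634 = (16269 + 286154) + 79634 = 302423 + 79634 = 382057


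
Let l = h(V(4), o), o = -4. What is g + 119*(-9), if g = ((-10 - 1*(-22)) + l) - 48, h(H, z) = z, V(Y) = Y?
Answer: -1111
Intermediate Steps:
l = -4
g = -40 (g = ((-10 - 1*(-22)) - 4) - 48 = ((-10 + 22) - 4) - 48 = (12 - 4) - 48 = 8 - 48 = -40)
g + 119*(-9) = -40 + 119*(-9) = -40 - 1071 = -1111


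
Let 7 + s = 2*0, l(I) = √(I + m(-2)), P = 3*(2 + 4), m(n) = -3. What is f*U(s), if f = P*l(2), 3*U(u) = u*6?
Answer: -252*I ≈ -252.0*I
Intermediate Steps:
P = 18 (P = 3*6 = 18)
l(I) = √(-3 + I) (l(I) = √(I - 3) = √(-3 + I))
s = -7 (s = -7 + 2*0 = -7 + 0 = -7)
U(u) = 2*u (U(u) = (u*6)/3 = (6*u)/3 = 2*u)
f = 18*I (f = 18*√(-3 + 2) = 18*√(-1) = 18*I ≈ 18.0*I)
f*U(s) = (18*I)*(2*(-7)) = (18*I)*(-14) = -252*I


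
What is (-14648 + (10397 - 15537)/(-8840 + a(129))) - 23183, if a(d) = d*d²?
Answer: -80876970659/2137849 ≈ -37831.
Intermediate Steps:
a(d) = d³
(-14648 + (10397 - 15537)/(-8840 + a(129))) - 23183 = (-14648 + (10397 - 15537)/(-8840 + 129³)) - 23183 = (-14648 - 5140/(-8840 + 2146689)) - 23183 = (-14648 - 5140/2137849) - 23183 = -31315217292/2137849 - 23183 = -80876970659/2137849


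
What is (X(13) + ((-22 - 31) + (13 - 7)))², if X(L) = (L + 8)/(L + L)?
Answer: 1442401/676 ≈ 2133.7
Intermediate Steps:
X(L) = (8 + L)/(2*L) (X(L) = (8 + L)/((2*L)) = (8 + L)*(1/(2*L)) = (8 + L)/(2*L))
(X(13) + ((-22 - 31) + (13 - 7)))² = ((½)*(8 + 13)/13 + ((-22 - 31) + (13 - 7)))² = ((½)*(1/13)*21 + (-53 + 6))² = (21/26 - 47)² = (-1201/26)² = 1442401/676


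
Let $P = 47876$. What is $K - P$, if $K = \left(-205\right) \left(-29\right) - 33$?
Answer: $-41964$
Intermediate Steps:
$K = 5912$ ($K = 5945 - 33 = 5912$)
$K - P = 5912 - 47876 = -41964$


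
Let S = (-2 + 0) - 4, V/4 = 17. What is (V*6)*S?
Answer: -2448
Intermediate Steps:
V = 68 (V = 4*17 = 68)
S = -6 (S = -2 - 4 = -6)
(V*6)*S = (68*6)*(-6) = 408*(-6) = -2448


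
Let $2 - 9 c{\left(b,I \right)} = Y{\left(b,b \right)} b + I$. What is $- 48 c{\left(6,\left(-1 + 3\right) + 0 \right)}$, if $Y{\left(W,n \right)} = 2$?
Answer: $64$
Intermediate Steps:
$c{\left(b,I \right)} = \frac{2}{9} - \frac{2 b}{9} - \frac{I}{9}$ ($c{\left(b,I \right)} = \frac{2}{9} - \frac{2 b + I}{9} = \frac{2}{9} - \frac{I + 2 b}{9} = \frac{2}{9} - \left(\frac{I}{9} + \frac{2 b}{9}\right) = \frac{2}{9} - \frac{2 b}{9} - \frac{I}{9}$)
$- 48 c{\left(6,\left(-1 + 3\right) + 0 \right)} = - 48 \left(\frac{2}{9} - \frac{4}{3} - \frac{\left(-1 + 3\right) + 0}{9}\right) = - 48 \left(\frac{2}{9} - \frac{4}{3} - \frac{2 + 0}{9}\right) = - 48 \left(\frac{2}{9} - \frac{4}{3} - \frac{2}{9}\right) = \left(-48\right) \left(- \frac{4}{3}\right) = 64$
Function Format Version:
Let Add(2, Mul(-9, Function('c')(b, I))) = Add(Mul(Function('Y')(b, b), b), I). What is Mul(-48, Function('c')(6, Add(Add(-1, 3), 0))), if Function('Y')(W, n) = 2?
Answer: 64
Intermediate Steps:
Function('c')(b, I) = Add(Rational(2, 9), Mul(Rational(-2, 9), b), Mul(Rational(-1, 9), I)) (Function('c')(b, I) = Add(Rational(2, 9), Mul(Rational(-1, 9), Add(Mul(2, b), I))) = Add(Rational(2, 9), Mul(Rational(-1, 9), Add(I, Mul(2, b)))) = Add(Rational(2, 9), Add(Mul(Rational(-2, 9), b), Mul(Rational(-1, 9), I))) = Add(Rational(2, 9), Mul(Rational(-2, 9), b), Mul(Rational(-1, 9), I)))
Mul(-48, Function('c')(6, Add(Add(-1, 3), 0))) = Mul(-48, Add(Rational(2, 9), Mul(Rational(-2, 9), 6), Mul(Rational(-1, 9), Add(Add(-1, 3), 0)))) = Mul(-48, Add(Rational(2, 9), Rational(-4, 3), Mul(Rational(-1, 9), Add(2, 0)))) = Mul(-48, Add(Rational(2, 9), Rational(-4, 3), Mul(Rational(-1, 9), 2))) = Mul(-48, Add(Rational(2, 9), Rational(-4, 3), Rational(-2, 9))) = Mul(-48, Rational(-4, 3)) = 64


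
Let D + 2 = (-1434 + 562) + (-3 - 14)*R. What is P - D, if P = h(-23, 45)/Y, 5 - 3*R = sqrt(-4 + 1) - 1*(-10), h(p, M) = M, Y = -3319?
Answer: 8420168/9957 - 17*I*sqrt(3)/3 ≈ 845.65 - 9.815*I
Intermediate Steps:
R = -5/3 - I*sqrt(3)/3 (R = 5/3 - (sqrt(-4 + 1) - 1*(-10))/3 = 5/3 - (sqrt(-3) + 10)/3 = 5/3 - (I*sqrt(3) + 10)/3 = 5/3 - (10 + I*sqrt(3))/3 = 5/3 + (-10/3 - I*sqrt(3)/3) = -5/3 - I*sqrt(3)/3 ≈ -1.6667 - 0.57735*I)
P = -45/3319 (P = 45/(-3319) = 45*(-1/3319) = -45/3319 ≈ -0.013558)
D = -2537/3 + 17*I*sqrt(3)/3 (D = -2 + ((-1434 + 562) + (-3 - 14)*(-5/3 - I*sqrt(3)/3)) = -2 + (-872 - 17*(-5/3 - I*sqrt(3)/3)) = -2 + (-872 + (85/3 + 17*I*sqrt(3)/3)) = -2 + (-2531/3 + 17*I*sqrt(3)/3) = -2537/3 + 17*I*sqrt(3)/3 ≈ -845.67 + 9.815*I)
P - D = -45/3319 - (-2537/3 + 17*I*sqrt(3)/3) = -45/3319 + (2537/3 - 17*I*sqrt(3)/3) = 8420168/9957 - 17*I*sqrt(3)/3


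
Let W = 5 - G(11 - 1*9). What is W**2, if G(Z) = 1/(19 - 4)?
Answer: 5476/225 ≈ 24.338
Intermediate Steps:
G(Z) = 1/15
W = 74/15 (W = 5 - 1*1/15 = 5 - 1/15 = 74/15 ≈ 4.9333)
W**2 = (74/15)**2 = 5476/225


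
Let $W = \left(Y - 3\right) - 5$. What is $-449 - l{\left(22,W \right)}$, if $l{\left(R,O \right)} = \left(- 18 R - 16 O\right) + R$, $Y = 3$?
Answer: $-155$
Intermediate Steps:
$W = -5$ ($W = \left(3 - 3\right) - 5 = 0 - 5 = -5$)
$l{\left(R,O \right)} = - 17 R - 16 O$
$-449 - l{\left(22,W \right)} = -449 - \left(\left(-17\right) 22 - -80\right) = -449 - \left(-374 + 80\right) = -449 - -294 = -449 + 294 = -155$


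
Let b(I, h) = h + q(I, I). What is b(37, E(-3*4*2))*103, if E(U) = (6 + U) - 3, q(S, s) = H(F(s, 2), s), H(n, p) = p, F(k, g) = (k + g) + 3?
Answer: 1648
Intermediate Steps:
F(k, g) = 3 + g + k (F(k, g) = (g + k) + 3 = 3 + g + k)
q(S, s) = s
E(U) = 3 + U
b(I, h) = I + h (b(I, h) = h + I = I + h)
b(37, E(-3*4*2))*103 = (37 + (3 - 3*4*2))*103 = (37 + (3 - 12*2))*103 = (37 + (3 - 24))*103 = (37 - 21)*103 = 16*103 = 1648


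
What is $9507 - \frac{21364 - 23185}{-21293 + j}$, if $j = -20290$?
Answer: $\frac{131775920}{13861} \approx 9507.0$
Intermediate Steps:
$9507 - \frac{21364 - 23185}{-21293 + j} = 9507 - \frac{21364 - 23185}{-21293 - 20290} = 9507 - - \frac{1821}{-41583} = 9507 - \left(-1821\right) \left(- \frac{1}{41583}\right) = 9507 - \frac{607}{13861} = \frac{131775920}{13861}$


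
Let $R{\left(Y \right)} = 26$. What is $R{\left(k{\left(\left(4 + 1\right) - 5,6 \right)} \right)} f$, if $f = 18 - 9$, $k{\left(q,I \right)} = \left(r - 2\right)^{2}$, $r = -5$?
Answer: $234$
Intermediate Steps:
$k{\left(q,I \right)} = 49$ ($k{\left(q,I \right)} = \left(-5 - 2\right)^{2} = \left(-7\right)^{2} = 49$)
$f = 9$
$R{\left(k{\left(\left(4 + 1\right) - 5,6 \right)} \right)} f = 26 \cdot 9 = 234$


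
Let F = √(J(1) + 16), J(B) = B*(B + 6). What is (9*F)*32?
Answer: 288*√23 ≈ 1381.2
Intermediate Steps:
J(B) = B*(6 + B)
F = √23 (F = √(1*(6 + 1) + 16) = √(1*7 + 16) = √(7 + 16) = √23 ≈ 4.7958)
(9*F)*32 = (9*√23)*32 = 288*√23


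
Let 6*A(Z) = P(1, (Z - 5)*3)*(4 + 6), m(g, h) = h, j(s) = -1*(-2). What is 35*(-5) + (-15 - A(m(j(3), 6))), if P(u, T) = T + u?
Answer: -590/3 ≈ -196.67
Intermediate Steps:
j(s) = 2
A(Z) = -70/3 + 5*Z (A(Z) = (((Z - 5)*3 + 1)*(4 + 6))/6 = (((-5 + Z)*3 + 1)*10)/6 = (((-15 + 3*Z) + 1)*10)/6 = ((-14 + 3*Z)*10)/6 = (-140 + 30*Z)/6 = -70/3 + 5*Z)
35*(-5) + (-15 - A(m(j(3), 6))) = 35*(-5) + (-15 - (-70/3 + 5*6)) = -175 + (-15 - (-70/3 + 30)) = -175 + (-15 - 1*20/3) = -175 + (-15 - 20/3) = -175 - 65/3 = -590/3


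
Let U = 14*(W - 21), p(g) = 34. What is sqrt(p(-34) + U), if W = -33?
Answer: 19*I*sqrt(2) ≈ 26.87*I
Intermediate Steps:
U = -756 (U = 14*(-33 - 21) = 14*(-54) = -756)
sqrt(p(-34) + U) = sqrt(34 - 756) = sqrt(-722) = 19*I*sqrt(2)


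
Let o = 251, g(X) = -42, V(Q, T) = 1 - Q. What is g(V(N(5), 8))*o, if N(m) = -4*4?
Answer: -10542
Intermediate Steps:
N(m) = -16
g(V(N(5), 8))*o = -42*251 = -10542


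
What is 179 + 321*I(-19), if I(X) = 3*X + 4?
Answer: -16834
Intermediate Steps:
I(X) = 4 + 3*X
179 + 321*I(-19) = 179 + 321*(4 + 3*(-19)) = 179 + 321*(4 - 57) = 179 + 321*(-53) = 179 - 17013 = -16834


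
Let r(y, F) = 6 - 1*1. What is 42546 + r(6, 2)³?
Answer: 42671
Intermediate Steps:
r(y, F) = 5 (r(y, F) = 6 - 1 = 5)
42546 + r(6, 2)³ = 42546 + 5³ = 42546 + 125 = 42671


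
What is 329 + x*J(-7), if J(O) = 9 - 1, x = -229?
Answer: -1503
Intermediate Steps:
J(O) = 8
329 + x*J(-7) = 329 - 229*8 = 329 - 1832 = -1503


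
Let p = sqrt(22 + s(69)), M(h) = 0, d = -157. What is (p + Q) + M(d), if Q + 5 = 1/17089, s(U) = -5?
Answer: -85444/17089 + sqrt(17) ≈ -0.87684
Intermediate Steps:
p = sqrt(17) (p = sqrt(22 - 5) = sqrt(17) ≈ 4.1231)
Q = -85444/17089 (Q = -5 + 1/17089 = -85444/17089 ≈ -4.9999)
(p + Q) + M(d) = (sqrt(17) - 85444/17089) + 0 = (-85444/17089 + sqrt(17)) + 0 = -85444/17089 + sqrt(17)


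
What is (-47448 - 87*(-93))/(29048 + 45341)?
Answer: -39357/74389 ≈ -0.52907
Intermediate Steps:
(-47448 - 87*(-93))/(29048 + 45341) = (-47448 + 8091)/74389 = -39357*1/74389 = -39357/74389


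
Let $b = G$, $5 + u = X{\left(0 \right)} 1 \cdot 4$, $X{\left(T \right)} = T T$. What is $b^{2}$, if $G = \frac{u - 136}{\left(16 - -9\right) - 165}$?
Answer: $\frac{19881}{19600} \approx 1.0143$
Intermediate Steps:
$X{\left(T \right)} = T^{2}$
$u = -5$ ($u = -5 + 0^{2} \cdot 1 \cdot 4 = -5 + 0 \cdot 1 \cdot 4 = -5 + 0 \cdot 4 = -5 + 0 = -5$)
$G = \frac{141}{140}$ ($G = \frac{-5 - 136}{\left(16 - -9\right) - 165} = - \frac{141}{\left(16 + 9\right) - 165} = - \frac{141}{25 - 165} = - \frac{141}{-140} = \left(-141\right) \left(- \frac{1}{140}\right) = \frac{141}{140} \approx 1.0071$)
$b = \frac{141}{140} \approx 1.0071$
$b^{2} = \left(\frac{141}{140}\right)^{2} = \frac{19881}{19600}$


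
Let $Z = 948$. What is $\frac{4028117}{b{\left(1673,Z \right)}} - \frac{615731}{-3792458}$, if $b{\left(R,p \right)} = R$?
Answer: $\frac{15277494659549}{6344782234} \approx 2407.9$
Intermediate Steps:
$\frac{4028117}{b{\left(1673,Z \right)}} - \frac{615731}{-3792458} = \frac{4028117}{1673} - \frac{615731}{-3792458} = 4028117 \cdot \frac{1}{1673} - - \frac{615731}{3792458} = \frac{4028117}{1673} + \frac{615731}{3792458} = \frac{15277494659549}{6344782234}$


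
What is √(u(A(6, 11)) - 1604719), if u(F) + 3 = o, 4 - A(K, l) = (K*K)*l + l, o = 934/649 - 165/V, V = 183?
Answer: I*√2515062169470631/39589 ≈ 1266.8*I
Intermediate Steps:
o = 21279/39589 (o = 934/649 - 165/183 = 934*(1/649) - 165*1/183 = 934/649 - 55/61 = 21279/39589 ≈ 0.53750)
A(K, l) = 4 - l - l*K² (A(K, l) = 4 - ((K*K)*l + l) = 4 - (K²*l + l) = 4 - (l*K² + l) = 4 - (l + l*K²) = 4 + (-l - l*K²) = 4 - l - l*K²)
u(F) = -97488/39589 (u(F) = -3 + 21279/39589 = -97488/39589)
√(u(A(6, 11)) - 1604719) = √(-97488/39589 - 1604719) = √(-63529317979/39589) = I*√2515062169470631/39589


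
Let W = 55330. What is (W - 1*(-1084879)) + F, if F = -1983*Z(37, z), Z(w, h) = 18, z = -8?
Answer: 1104515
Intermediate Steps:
F = -35694 (F = -1983*18 = -35694)
(W - 1*(-1084879)) + F = (55330 - 1*(-1084879)) - 35694 = (55330 + 1084879) - 35694 = 1140209 - 35694 = 1104515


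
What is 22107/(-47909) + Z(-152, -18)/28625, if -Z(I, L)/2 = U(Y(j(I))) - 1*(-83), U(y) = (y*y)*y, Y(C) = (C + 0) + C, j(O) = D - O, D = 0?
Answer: -2692596117321/1371395125 ≈ -1963.4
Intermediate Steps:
j(O) = -O (j(O) = 0 - O = -O)
Y(C) = 2*C (Y(C) = C + C = 2*C)
U(y) = y³ (U(y) = y²*y = y³)
Z(I, L) = -166 + 16*I³ (Z(I, L) = -2*((2*(-I))³ - 1*(-83)) = -2*((-2*I)³ + 83) = -2*(-8*I³ + 83) = -2*(83 - 8*I³) = -166 + 16*I³)
22107/(-47909) + Z(-152, -18)/28625 = 22107/(-47909) + (-166 + 16*(-152)³)/28625 = 22107*(-1/47909) + (-166 + 16*(-3511808))*(1/28625) = -22107/47909 + (-166 - 56188928)*(1/28625) = -22107/47909 - 56189094*1/28625 = -22107/47909 - 56189094/28625 = -2692596117321/1371395125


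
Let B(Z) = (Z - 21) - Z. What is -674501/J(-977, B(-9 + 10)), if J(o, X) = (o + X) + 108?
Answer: 674501/890 ≈ 757.87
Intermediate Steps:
B(Z) = -21 (B(Z) = (-21 + Z) - Z = -21)
J(o, X) = 108 + X + o (J(o, X) = (X + o) + 108 = 108 + X + o)
-674501/J(-977, B(-9 + 10)) = -674501/(108 - 21 - 977) = -674501/(-890) = -674501*(-1/890) = 674501/890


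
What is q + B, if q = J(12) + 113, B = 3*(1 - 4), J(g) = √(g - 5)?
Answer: 104 + √7 ≈ 106.65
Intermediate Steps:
J(g) = √(-5 + g)
B = -9 (B = 3*(-3) = -9)
q = 113 + √7 (q = √(-5 + 12) + 113 = √7 + 113 = 113 + √7 ≈ 115.65)
q + B = (113 + √7) - 9 = 104 + √7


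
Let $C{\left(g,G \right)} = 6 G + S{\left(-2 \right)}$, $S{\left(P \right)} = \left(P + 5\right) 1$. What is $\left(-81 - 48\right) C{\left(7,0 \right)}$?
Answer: $-387$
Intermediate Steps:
$S{\left(P \right)} = 5 + P$ ($S{\left(P \right)} = \left(5 + P\right) 1 = 5 + P$)
$C{\left(g,G \right)} = 3 + 6 G$ ($C{\left(g,G \right)} = 6 G + \left(5 - 2\right) = 6 G + 3 = 3 + 6 G$)
$\left(-81 - 48\right) C{\left(7,0 \right)} = \left(-81 - 48\right) \left(3 + 6 \cdot 0\right) = \left(-81 - 48\right) \left(3 + 0\right) = \left(-129\right) 3 = -387$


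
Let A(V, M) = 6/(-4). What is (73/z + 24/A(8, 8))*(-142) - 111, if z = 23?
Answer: 39337/23 ≈ 1710.3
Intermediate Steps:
A(V, M) = -3/2 (A(V, M) = 6*(-1/4) = -3/2)
(73/z + 24/A(8, 8))*(-142) - 111 = (73/23 + 24/(-3/2))*(-142) - 111 = (73*(1/23) + 24*(-2/3))*(-142) - 111 = (73/23 - 16)*(-142) - 111 = -295/23*(-142) - 111 = 41890/23 - 111 = 39337/23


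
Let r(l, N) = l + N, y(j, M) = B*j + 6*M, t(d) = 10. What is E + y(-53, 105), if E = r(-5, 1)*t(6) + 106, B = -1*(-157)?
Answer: -7625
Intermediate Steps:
B = 157
y(j, M) = 6*M + 157*j (y(j, M) = 157*j + 6*M = 6*M + 157*j)
r(l, N) = N + l
E = 66 (E = (1 - 5)*10 + 106 = -4*10 + 106 = -40 + 106 = 66)
E + y(-53, 105) = 66 + (6*105 + 157*(-53)) = 66 + (630 - 8321) = 66 - 7691 = -7625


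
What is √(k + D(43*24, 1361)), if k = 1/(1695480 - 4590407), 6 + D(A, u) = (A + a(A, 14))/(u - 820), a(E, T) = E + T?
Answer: 3*I*√588400321750722271/1566155507 ≈ 1.4693*I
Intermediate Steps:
D(A, u) = -6 + (14 + 2*A)/(-820 + u) (D(A, u) = -6 + (A + (A + 14))/(u - 820) = -6 + (A + (14 + A))/(-820 + u) = -6 + (14 + 2*A)/(-820 + u))
k = -1/2894927 (k = 1/(-2894927) = -1/2894927 ≈ -3.4543e-7)
√(k + D(43*24, 1361)) = √(-1/2894927 + 2*(2467 + 43*24 - 3*1361)/(-820 + 1361)) = √(-1/2894927 + 2*(2467 + 1032 - 4083)/541) = √(-1/2894927 + 2*(1/541)*(-584)) = √(-1/2894927 - 1168/541) = √(-3381275277/1566155507) = 3*I*√588400321750722271/1566155507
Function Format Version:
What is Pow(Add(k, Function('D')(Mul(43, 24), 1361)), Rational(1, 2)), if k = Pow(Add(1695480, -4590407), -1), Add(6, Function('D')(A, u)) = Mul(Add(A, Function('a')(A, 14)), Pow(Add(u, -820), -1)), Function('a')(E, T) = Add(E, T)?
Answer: Mul(Rational(3, 1566155507), I, Pow(588400321750722271, Rational(1, 2))) ≈ Mul(1.4693, I)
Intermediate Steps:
Function('D')(A, u) = Add(-6, Mul(Pow(Add(-820, u), -1), Add(14, Mul(2, A)))) (Function('D')(A, u) = Add(-6, Mul(Add(A, Add(A, 14)), Pow(Add(u, -820), -1))) = Add(-6, Mul(Add(A, Add(14, A)), Pow(Add(-820, u), -1))) = Add(-6, Mul(Add(14, Mul(2, A)), Pow(Add(-820, u), -1))) = Add(-6, Mul(Pow(Add(-820, u), -1), Add(14, Mul(2, A)))))
k = Rational(-1, 2894927) (k = Pow(-2894927, -1) = Rational(-1, 2894927) ≈ -3.4543e-7)
Pow(Add(k, Function('D')(Mul(43, 24), 1361)), Rational(1, 2)) = Pow(Add(Rational(-1, 2894927), Mul(2, Pow(Add(-820, 1361), -1), Add(2467, Mul(43, 24), Mul(-3, 1361)))), Rational(1, 2)) = Pow(Add(Rational(-1, 2894927), Mul(2, Pow(541, -1), Add(2467, 1032, -4083))), Rational(1, 2)) = Pow(Add(Rational(-1, 2894927), Mul(2, Rational(1, 541), -584)), Rational(1, 2)) = Pow(Add(Rational(-1, 2894927), Rational(-1168, 541)), Rational(1, 2)) = Pow(Rational(-3381275277, 1566155507), Rational(1, 2)) = Mul(Rational(3, 1566155507), I, Pow(588400321750722271, Rational(1, 2)))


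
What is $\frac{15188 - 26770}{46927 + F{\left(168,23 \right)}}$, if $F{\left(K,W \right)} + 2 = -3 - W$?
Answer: $- \frac{11582}{46899} \approx -0.24696$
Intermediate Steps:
$F{\left(K,W \right)} = -5 - W$ ($F{\left(K,W \right)} = -2 - \left(3 + W\right) = -5 - W$)
$\frac{15188 - 26770}{46927 + F{\left(168,23 \right)}} = \frac{15188 - 26770}{46927 - 28} = - \frac{11582}{46927 - 28} = - \frac{11582}{46899}$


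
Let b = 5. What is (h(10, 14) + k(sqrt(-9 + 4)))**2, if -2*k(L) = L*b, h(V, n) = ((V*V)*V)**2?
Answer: 3999999999875/4 - 5000000*I*sqrt(5) ≈ 1.0e+12 - 1.118e+7*I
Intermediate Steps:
h(V, n) = V**6 (h(V, n) = (V**2*V)**2 = (V**3)**2 = V**6)
k(L) = -5*L/2 (k(L) = -L*5/2 = -5*L/2)
(h(10, 14) + k(sqrt(-9 + 4)))**2 = (10**6 - 5*sqrt(-9 + 4)/2)**2 = (1000000 - 5*I*sqrt(5)/2)**2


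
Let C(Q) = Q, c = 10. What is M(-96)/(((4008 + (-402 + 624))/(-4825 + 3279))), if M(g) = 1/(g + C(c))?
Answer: 773/181890 ≈ 0.0042498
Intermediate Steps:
M(g) = 1/(10 + g) (M(g) = 1/(g + 10) = 1/(10 + g))
M(-96)/(((4008 + (-402 + 624))/(-4825 + 3279))) = 1/((10 - 96)*(((4008 + (-402 + 624))/(-4825 + 3279)))) = 1/((-86)*(((4008 + 222)/(-1546)))) = -1/(86*(4230*(-1/1546))) = -1/(86*(-2115/773)) = -1/86*(-773/2115) = 773/181890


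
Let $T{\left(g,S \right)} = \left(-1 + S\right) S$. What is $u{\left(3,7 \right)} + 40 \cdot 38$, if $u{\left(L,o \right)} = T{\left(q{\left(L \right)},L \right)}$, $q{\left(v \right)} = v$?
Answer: $1526$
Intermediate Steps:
$T{\left(g,S \right)} = S \left(-1 + S\right)$
$u{\left(L,o \right)} = L \left(-1 + L\right)$
$u{\left(3,7 \right)} + 40 \cdot 38 = 3 \left(-1 + 3\right) + 40 \cdot 38 = 3 \cdot 2 + 1520 = 6 + 1520 = 1526$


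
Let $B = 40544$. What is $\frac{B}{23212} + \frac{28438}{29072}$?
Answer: $\frac{32835679}{12050344} \approx 2.7249$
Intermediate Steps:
$\frac{B}{23212} + \frac{28438}{29072} = \frac{40544}{23212} + \frac{28438}{29072} = 40544 \cdot \frac{1}{23212} + 28438 \cdot \frac{1}{29072} = \frac{1448}{829} + \frac{14219}{14536} = \frac{32835679}{12050344}$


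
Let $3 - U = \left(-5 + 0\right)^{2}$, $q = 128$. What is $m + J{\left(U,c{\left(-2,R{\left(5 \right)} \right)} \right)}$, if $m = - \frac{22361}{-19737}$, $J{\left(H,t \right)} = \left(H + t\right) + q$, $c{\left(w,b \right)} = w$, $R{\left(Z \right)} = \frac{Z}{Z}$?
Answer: $\frac{2075009}{19737} \approx 105.13$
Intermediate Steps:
$R{\left(Z \right)} = 1$
$U = -22$ ($U = 3 - \left(-5 + 0\right)^{2} = 3 - \left(-5\right)^{2} = 3 - 25 = -22$)
$J{\left(H,t \right)} = 128 + H + t$ ($J{\left(H,t \right)} = \left(H + t\right) + 128 = 128 + H + t$)
$m = \frac{22361}{19737}$ ($m = \left(-22361\right) \left(- \frac{1}{19737}\right) = \frac{22361}{19737} \approx 1.1329$)
$m + J{\left(U,c{\left(-2,R{\left(5 \right)} \right)} \right)} = \frac{22361}{19737} - -104 = \frac{22361}{19737} + 104 = \frac{2075009}{19737}$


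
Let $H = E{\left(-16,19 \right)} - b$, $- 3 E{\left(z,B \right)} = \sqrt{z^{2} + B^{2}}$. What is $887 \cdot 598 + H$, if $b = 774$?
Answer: $529652 - \frac{\sqrt{617}}{3} \approx 5.2964 \cdot 10^{5}$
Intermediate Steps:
$E{\left(z,B \right)} = - \frac{\sqrt{B^{2} + z^{2}}}{3}$ ($E{\left(z,B \right)} = - \frac{\sqrt{z^{2} + B^{2}}}{3} = - \frac{\sqrt{B^{2} + z^{2}}}{3}$)
$H = -774 - \frac{\sqrt{617}}{3}$ ($H = - \frac{\sqrt{19^{2} + \left(-16\right)^{2}}}{3} - 774 = - \frac{\sqrt{361 + 256}}{3} - 774 = - \frac{\sqrt{617}}{3} - 774 = -774 - \frac{\sqrt{617}}{3} \approx -782.28$)
$887 \cdot 598 + H = 887 \cdot 598 - \left(774 + \frac{\sqrt{617}}{3}\right) = 530426 - \left(774 + \frac{\sqrt{617}}{3}\right) = 529652 - \frac{\sqrt{617}}{3}$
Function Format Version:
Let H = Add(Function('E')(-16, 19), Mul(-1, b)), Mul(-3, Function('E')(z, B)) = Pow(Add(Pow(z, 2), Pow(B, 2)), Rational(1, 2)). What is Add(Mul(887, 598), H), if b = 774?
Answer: Add(529652, Mul(Rational(-1, 3), Pow(617, Rational(1, 2)))) ≈ 5.2964e+5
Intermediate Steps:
Function('E')(z, B) = Mul(Rational(-1, 3), Pow(Add(Pow(B, 2), Pow(z, 2)), Rational(1, 2))) (Function('E')(z, B) = Mul(Rational(-1, 3), Pow(Add(Pow(z, 2), Pow(B, 2)), Rational(1, 2))) = Mul(Rational(-1, 3), Pow(Add(Pow(B, 2), Pow(z, 2)), Rational(1, 2))))
H = Add(-774, Mul(Rational(-1, 3), Pow(617, Rational(1, 2)))) (H = Add(Mul(Rational(-1, 3), Pow(Add(Pow(19, 2), Pow(-16, 2)), Rational(1, 2))), Mul(-1, 774)) = Add(Mul(Rational(-1, 3), Pow(Add(361, 256), Rational(1, 2))), -774) = Add(Mul(Rational(-1, 3), Pow(617, Rational(1, 2))), -774) = Add(-774, Mul(Rational(-1, 3), Pow(617, Rational(1, 2)))) ≈ -782.28)
Add(Mul(887, 598), H) = Add(Mul(887, 598), Add(-774, Mul(Rational(-1, 3), Pow(617, Rational(1, 2))))) = Add(530426, Add(-774, Mul(Rational(-1, 3), Pow(617, Rational(1, 2))))) = Add(529652, Mul(Rational(-1, 3), Pow(617, Rational(1, 2))))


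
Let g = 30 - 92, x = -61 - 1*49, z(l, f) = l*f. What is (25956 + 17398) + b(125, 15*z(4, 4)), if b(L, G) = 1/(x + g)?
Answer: 7456887/172 ≈ 43354.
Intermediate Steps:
z(l, f) = f*l
x = -110 (x = -61 - 49 = -110)
g = -62
b(L, G) = -1/172 (b(L, G) = 1/(-110 - 62) = 1/(-172) = -1/172)
(25956 + 17398) + b(125, 15*z(4, 4)) = (25956 + 17398) - 1/172 = 43354 - 1/172 = 7456887/172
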